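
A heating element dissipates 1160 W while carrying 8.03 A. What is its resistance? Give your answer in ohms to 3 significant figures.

Rearranging the power relation for the two known quantities gives R = P / I².
R = 1160 / (8.030)² = 17.99 Ω

18.0 Ω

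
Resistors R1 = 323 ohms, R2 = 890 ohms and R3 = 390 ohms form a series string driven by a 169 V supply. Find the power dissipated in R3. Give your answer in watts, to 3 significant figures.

Series elements share the same current, so find I first, then use P = I²R.
R_total = 323 + 890 + 390 = 1603 Ω
I = V / R_total = 169 / 1603 = 0.1054 A
P_R3 = I² × R3 = (0.1054)² × 390 = 4.335 W

4.33 W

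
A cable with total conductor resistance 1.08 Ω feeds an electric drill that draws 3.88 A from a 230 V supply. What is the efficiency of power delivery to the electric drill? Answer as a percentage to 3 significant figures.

The cable carries the full 3.88 A.
P_line = I² R_line = (3.880)² × 1.08 = 16.26 W
P_source = V I = 230 × 3.880 = 892.4 W; P_load = 876.1 W
η = P_load / P_source = 876.1 / 892.4 = 0.9818

98.2 %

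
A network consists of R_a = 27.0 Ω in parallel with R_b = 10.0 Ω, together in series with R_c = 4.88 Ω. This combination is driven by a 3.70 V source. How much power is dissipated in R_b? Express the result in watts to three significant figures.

Reduce the parallel combination to a single R_p; the circuit then becomes R_p in series with the remaining resistor.
R_p = (27.0×10.0)/(27.0+10.0) = 7.297 Ω
R_total = R_p + 4.88 = 7.297 + 4.88 = 12.18 Ω
I = V / R_total = 3.70 / 12.18 = 0.3038 A
Voltage across the parallel pair: V_p = I × R_p = 0.3038 × 7.297 = 2.217 V
R_b sits across V_p; its power is V_p²/R.
P_R_b = (2.217)² / 10.0 = 0.4916 W

0.492 W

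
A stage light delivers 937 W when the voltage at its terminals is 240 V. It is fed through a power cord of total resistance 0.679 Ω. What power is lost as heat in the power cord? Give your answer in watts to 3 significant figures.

10.3 W

The power cord is a series resistance carrying the load current; its dissipation is I²R_line.
I = P / V = 937 / 240 = 3.904 A through the power cord.
P_line = I² R_line = (3.904)² × 0.679 = 10.35 W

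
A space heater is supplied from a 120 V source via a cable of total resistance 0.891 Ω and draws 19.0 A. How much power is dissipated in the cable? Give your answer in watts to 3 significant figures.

322 W

Line loss is just I²R for the cable — we know both I and R_line directly.
The cable carries the full 19.0 A.
P_line = I² R_line = (19.00)² × 0.891 = 321.7 W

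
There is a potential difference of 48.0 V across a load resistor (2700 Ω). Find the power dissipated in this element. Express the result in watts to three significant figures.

With V across and R both known, P = V²/R gives the dissipation directly.
P = (48.0 V)² / 2700 Ω = 0.8533 W

0.853 W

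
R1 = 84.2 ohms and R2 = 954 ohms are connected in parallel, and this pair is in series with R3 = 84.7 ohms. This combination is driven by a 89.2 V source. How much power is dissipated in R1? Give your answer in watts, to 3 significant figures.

Collapse the R1‖R2 pair into one equivalent R_p; then R_p and R3 form a series string.
R_p = (84.2×954)/(84.2+954) = 77.37 Ω
R_total = R_p + 84.7 = 77.37 + 84.7 = 162.1 Ω
I = V / R_total = 89.2 / 162.1 = 0.5504 A
Voltage across the parallel pair: V_p = I × R_p = 0.5504 × 77.37 = 42.58 V
Use P = V²/R for R1 with V = V_p.
P_R1 = (42.58)² / 84.2 = 21.54 W

21.5 W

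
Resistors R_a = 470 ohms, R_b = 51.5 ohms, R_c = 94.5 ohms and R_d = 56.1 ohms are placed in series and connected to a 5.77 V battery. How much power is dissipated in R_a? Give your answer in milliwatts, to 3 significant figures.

34.6 mW

Series elements share the same current, so find I first, then use P = I²R.
R_total = 470 + 51.5 + 94.5 + 56.1 = 672.1 Ω
I = V / R_total = 5.77 / 672.1 = 0.008585 A
P_R_a = I² × R_a = (0.008585)² × 470 = 0.03464 W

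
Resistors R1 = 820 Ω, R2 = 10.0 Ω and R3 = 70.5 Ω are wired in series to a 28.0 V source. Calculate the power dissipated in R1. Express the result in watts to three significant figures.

Since the resistors are in series they all carry the loop current I = V/R_total; the power in any one is I²R.
R_total = 820 + 10.0 + 70.5 = 900.5 Ω
I = V / R_total = 28.0 / 900.5 = 0.03109 A
P_R1 = I² × R1 = (0.03109)² × 820 = 0.7928 W

0.793 W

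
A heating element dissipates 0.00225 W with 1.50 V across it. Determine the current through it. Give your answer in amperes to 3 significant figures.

0.00150 A

Rearranging the power relation for the two known quantities gives I = P / V.
I = 0.00225 / 1.50 = 0.001500 A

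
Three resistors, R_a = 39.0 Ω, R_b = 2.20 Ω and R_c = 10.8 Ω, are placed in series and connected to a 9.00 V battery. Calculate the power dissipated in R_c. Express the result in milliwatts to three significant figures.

The current is common to all series resistors; compute it, then apply P = I²R for the target.
R_total = 39.0 + 2.20 + 10.8 = 52.00 Ω
I = V / R_total = 9.00 / 52.00 = 0.1731 A
P_R_c = I² × R_c = (0.1731)² × 10.8 = 0.3235 W

324 mW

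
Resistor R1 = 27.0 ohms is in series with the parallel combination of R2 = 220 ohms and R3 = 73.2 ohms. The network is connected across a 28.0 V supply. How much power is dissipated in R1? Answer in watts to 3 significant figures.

3.15 W

First combine the parallel branches into one equivalent R_p, then R1 + R_p is a series pair.
R_p = (220×73.2)/(220+73.2) = 54.92 Ω
R_total = 27.0 + 54.92 = 81.92 Ω
I = V / R_total = 28.0 / 81.92 = 0.3418 A
R1 carries the full series current, so P = I²R.
P_R1 = (0.3418)² × 27.0 = 3.154 W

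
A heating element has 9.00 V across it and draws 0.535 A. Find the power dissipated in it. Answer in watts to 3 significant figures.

V and I are known directly — P = V I, no intermediate step needed.
P = 9.00 V × 0.5350 A = 4.815 W

4.82 W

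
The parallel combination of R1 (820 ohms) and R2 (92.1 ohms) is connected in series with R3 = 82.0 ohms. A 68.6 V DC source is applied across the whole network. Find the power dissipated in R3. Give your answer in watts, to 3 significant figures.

14.2 W

Collapse the R1‖R2 pair into one equivalent R_p; then R_p and R3 form a series string.
R_p = (820×92.1)/(820+92.1) = 82.80 Ω
R_total = R_p + 82.0 = 82.80 + 82.0 = 164.8 Ω
I = V / R_total = 68.6 / 164.8 = 0.4163 A
All the supply current flows through R3; use P = I²R3.
P_R3 = (0.4163)² × 82.0 = 14.21 W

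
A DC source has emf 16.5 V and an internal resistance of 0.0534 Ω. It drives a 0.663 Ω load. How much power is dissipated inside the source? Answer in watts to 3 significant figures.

The source's internal resistance is just another series element carrying I; its dissipation is I²r.
I = ε / (r + R) = 16.5 / (0.0534 + 0.663) = 23.03 A
P_int = I² r = (23.03)² × 0.0534 = 28.33 W

28.3 W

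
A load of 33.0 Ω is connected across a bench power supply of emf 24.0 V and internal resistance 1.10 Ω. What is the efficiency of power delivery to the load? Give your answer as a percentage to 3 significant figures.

96.8 %

The source delivers εI, of which I²R reaches the load and I²r is lost; since I is common, η = R/(R+r).
η = R / (R + r) = 33.0 / (33.0 + 1.10) = 0.9677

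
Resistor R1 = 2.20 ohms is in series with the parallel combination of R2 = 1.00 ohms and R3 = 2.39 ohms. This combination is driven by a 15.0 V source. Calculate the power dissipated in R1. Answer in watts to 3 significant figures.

58.7 W

Collapse R2‖R3 to a single equivalent, reducing the network to two series elements.
R_p = (1.00×2.39)/(1.00+2.39) = 0.7050 Ω
R_total = 2.20 + 0.7050 = 2.905 Ω
I = V / R_total = 15.0 / 2.905 = 5.163 A
R1 carries the full series current, so P = I²R.
P_R1 = (5.163)² × 2.20 = 58.66 W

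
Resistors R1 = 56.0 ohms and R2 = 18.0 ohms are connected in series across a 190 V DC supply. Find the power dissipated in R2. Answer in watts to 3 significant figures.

119 W

In a series string the same current flows through every resistor — find that current, then P = I²R for the one we want.
R_total = 56.0 + 18.0 = 74.00 Ω
I = V / R_total = 190 / 74.00 = 2.568 A
P_R2 = I² × R2 = (2.568)² × 18.0 = 118.7 W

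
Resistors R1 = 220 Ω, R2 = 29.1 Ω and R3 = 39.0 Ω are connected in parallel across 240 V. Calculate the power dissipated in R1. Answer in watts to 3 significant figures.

262 W

The supply voltage appears across each parallel branch — just use P = V²/R1.
P_R1 = V² / R1 = (240)² / 220 Ω = 261.8 W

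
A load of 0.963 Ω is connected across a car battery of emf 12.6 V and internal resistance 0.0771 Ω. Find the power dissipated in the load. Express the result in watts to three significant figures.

141 W

With r and R in series, I = ε/(r+R); the load dissipates I²R.
I = ε / (r + R) = 12.6 / (0.0771 + 0.963) = 12.11 A
P_load = I² R = (12.11)² × 0.963 = 141.3 W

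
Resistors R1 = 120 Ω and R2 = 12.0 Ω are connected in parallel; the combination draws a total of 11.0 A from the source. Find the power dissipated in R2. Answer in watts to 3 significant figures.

We need the common branch voltage; get it from I_total × R_eq, then P = V²/R for the branch.
1/R_eq = 1/120 + 1/12.0 ⇒ R_eq = 10.91 Ω
V = I_total × R_eq = 11.00 × 10.91 = 120.0 V
P_R2 = V² / R2 = (120.0)² / 12.0 = 1200 W

1200 W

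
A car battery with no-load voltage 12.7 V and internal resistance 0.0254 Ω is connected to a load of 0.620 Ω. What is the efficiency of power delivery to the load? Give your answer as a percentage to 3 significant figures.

96.1 %

η = P_load/(P_load+P_int) = I²R/(I²R+I²r) = R/(R+r) — the I² cancels for series elements.
η = R / (R + r) = 0.620 / (0.620 + 0.0254) = 0.9606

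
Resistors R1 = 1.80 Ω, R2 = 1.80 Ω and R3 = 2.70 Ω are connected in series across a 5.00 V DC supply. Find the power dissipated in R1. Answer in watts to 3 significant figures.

1.13 W

Series elements share the same current, so find I first, then use P = I²R.
R_total = 1.80 + 1.80 + 2.70 = 6.300 Ω
I = V / R_total = 5.00 / 6.300 = 0.7937 A
P_R1 = I² × R1 = (0.7937)² × 1.80 = 1.134 W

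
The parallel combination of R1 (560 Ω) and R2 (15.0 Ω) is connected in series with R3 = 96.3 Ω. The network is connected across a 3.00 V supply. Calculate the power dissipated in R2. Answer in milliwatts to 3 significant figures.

10.4 mW

Collapse the R1‖R2 pair into one equivalent R_p; then R_p and R3 form a series string.
R_p = (560×15.0)/(560+15.0) = 14.61 Ω
R_total = R_p + 96.3 = 14.61 + 96.3 = 110.9 Ω
I = V / R_total = 3.00 / 110.9 = 0.02705 A
Voltage across the parallel pair: V_p = I × R_p = 0.02705 × 14.61 = 0.3952 V
R2 has V_p across it, so P = V_p²/R2.
P_R2 = (0.3952)² / 15.0 = 0.01041 W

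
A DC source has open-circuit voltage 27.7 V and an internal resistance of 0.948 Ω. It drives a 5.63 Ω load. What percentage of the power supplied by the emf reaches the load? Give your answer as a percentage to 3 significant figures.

Efficiency is P_load / P_total. With a series r and R sharing the same I, P = I²R for each, so η = R/(R+r).
η = R / (R + r) = 5.63 / (5.63 + 0.948) = 0.8559

85.6 %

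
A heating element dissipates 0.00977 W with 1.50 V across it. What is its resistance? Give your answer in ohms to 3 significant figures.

The two known quantities fix the third via R = V² / P.
R = (1.50)² / 0.00977 = 230.3 Ω

230 Ω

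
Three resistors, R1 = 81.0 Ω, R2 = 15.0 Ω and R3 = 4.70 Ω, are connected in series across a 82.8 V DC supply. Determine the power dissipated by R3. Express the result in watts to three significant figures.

3.18 W

Since the resistors are in series they all carry the loop current I = V/R_total; the power in any one is I²R.
R_total = 81.0 + 15.0 + 4.70 = 100.7 Ω
I = V / R_total = 82.8 / 100.7 = 0.8222 A
P_R3 = I² × R3 = (0.8222)² × 4.70 = 3.178 W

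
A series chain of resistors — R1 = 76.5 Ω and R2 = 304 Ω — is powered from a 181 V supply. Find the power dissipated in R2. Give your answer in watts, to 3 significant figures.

The current is common to all series resistors; compute it, then apply P = I²R for the target.
R_total = 76.5 + 304 = 380.5 Ω
I = V / R_total = 181 / 380.5 = 0.4757 A
P_R2 = I² × R2 = (0.4757)² × 304 = 68.79 W

68.8 W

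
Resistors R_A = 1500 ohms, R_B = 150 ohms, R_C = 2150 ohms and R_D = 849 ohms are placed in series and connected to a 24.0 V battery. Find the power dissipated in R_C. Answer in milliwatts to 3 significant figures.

57.3 mW

Every series element carries the same I. Get I from the total resistance, then P = I² × R_C.
R_total = 1500 + 150 + 2150 + 849 = 4649 Ω
I = V / R_total = 24.0 / 4649 = 0.005162 A
P_R_C = I² × R_C = (0.005162)² × 2150 = 0.05730 W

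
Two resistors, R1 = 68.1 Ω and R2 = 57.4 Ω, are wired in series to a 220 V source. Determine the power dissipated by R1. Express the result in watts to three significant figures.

209 W

The current is common to all series resistors; compute it, then apply P = I²R for the target.
R_total = 68.1 + 57.4 = 125.5 Ω
I = V / R_total = 220 / 125.5 = 1.753 A
P_R1 = I² × R1 = (1.753)² × 68.1 = 209.3 W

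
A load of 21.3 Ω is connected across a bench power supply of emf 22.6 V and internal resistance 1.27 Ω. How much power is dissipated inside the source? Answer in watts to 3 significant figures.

The internal resistance carries the same current as the load; P_int = I²r.
I = ε / (r + R) = 22.6 / (1.27 + 21.3) = 1.001 A
P_int = I² r = (1.001)² × 1.27 = 1.273 W

1.27 W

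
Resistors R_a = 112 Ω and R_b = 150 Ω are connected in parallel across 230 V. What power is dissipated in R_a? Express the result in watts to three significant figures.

472 W

Parallel branches share the same voltage; P = V²/R gives the branch power in one step.
P_R_a = V² / R_a = (230)² / 112 Ω = 472.3 W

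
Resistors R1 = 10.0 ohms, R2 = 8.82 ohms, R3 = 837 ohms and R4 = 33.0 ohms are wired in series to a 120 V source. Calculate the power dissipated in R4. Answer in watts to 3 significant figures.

0.602 W

Every series element carries the same I. Get I from the total resistance, then P = I² × R4.
R_total = 10.0 + 8.82 + 837 + 33.0 = 888.8 Ω
I = V / R_total = 120 / 888.8 = 0.1350 A
P_R4 = I² × R4 = (0.1350)² × 33.0 = 0.6015 W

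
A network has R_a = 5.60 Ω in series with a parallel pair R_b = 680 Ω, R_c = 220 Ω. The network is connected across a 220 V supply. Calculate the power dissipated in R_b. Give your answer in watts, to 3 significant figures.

66.6 W

Reduce the parallel pair to R_p first; the network is then a simple series string.
R_p = (680×220)/(680+220) = 166.2 Ω
R_total = 5.60 + 166.2 = 171.8 Ω
I = V / R_total = 220 / 171.8 = 1.280 A
Voltage across the parallel pair: V_p = I × R_p = 1.280 × 166.2 = 212.8 V
With V_p across R_b, its power is V_p²/R_b.
P_R_b = (212.8)² / 680 = 66.61 W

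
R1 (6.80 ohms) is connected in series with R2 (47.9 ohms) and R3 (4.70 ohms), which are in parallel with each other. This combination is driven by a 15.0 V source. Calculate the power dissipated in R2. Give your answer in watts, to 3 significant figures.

0.701 W

Replace R2 and R3 with their parallel equivalent so the circuit becomes R1 in series with R_p.
R_p = (47.9×4.70)/(47.9+4.70) = 4.280 Ω
R_total = 6.80 + 4.280 = 11.08 Ω
I = V / R_total = 15.0 / 11.08 = 1.354 A
Voltage across the parallel pair: V_p = I × R_p = 1.354 × 4.280 = 5.794 V
R2 sees V_p directly, so P = V_p² / R2.
P_R2 = (5.794)² / 47.9 = 0.7009 W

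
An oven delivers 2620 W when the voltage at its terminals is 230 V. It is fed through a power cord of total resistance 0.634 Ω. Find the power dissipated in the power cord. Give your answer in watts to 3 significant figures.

82.3 W

The power cord and load are in series, so the same current flows in both; the loss is I²R_line.
I = P / V = 2620 / 230 = 11.39 A through the power cord.
P_line = I² R_line = (11.39)² × 0.634 = 82.27 W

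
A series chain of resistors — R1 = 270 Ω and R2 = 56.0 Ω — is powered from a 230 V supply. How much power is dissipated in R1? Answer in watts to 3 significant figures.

Since the resistors are in series they all carry the loop current I = V/R_total; the power in any one is I²R.
R_total = 270 + 56.0 = 326.0 Ω
I = V / R_total = 230 / 326.0 = 0.7055 A
P_R1 = I² × R1 = (0.7055)² × 270 = 134.4 W

134 W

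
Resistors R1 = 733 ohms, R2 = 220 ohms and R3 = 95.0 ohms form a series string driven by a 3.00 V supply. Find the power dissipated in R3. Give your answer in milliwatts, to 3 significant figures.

0.778 mW

Since the resistors are in series they all carry the loop current I = V/R_total; the power in any one is I²R.
R_total = 733 + 220 + 95.0 = 1048 Ω
I = V / R_total = 3.00 / 1048 = 0.002863 A
P_R3 = I² × R3 = (0.002863)² × 95.0 = 0.0007785 W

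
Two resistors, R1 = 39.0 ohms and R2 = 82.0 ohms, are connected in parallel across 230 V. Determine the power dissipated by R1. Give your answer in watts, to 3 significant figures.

1360 W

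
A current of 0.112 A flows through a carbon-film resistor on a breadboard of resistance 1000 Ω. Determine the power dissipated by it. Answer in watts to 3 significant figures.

Current and resistance are given, so P = I²R is the direct form.
P = (0.1120 A)² × 1000 Ω = 12.54 W

12.5 W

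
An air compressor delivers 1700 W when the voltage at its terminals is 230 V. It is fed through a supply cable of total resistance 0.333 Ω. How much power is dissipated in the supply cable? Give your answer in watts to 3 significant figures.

Only the current and the line resistance are needed for the I²R loss.
I = P / V = 1700 / 230 = 7.391 A through the supply cable.
P_line = I² R_line = (7.391)² × 0.333 = 18.19 W

18.2 W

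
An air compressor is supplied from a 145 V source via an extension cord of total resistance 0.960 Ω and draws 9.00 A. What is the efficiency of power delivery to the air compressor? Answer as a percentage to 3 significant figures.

94.0 %

The extension cord carries the full 9.00 A.
P_line = I² R_line = (9.000)² × 0.960 = 77.76 W
P_source = V I = 145 × 9.000 = 1305 W; P_load = 1227 W
η = P_load / P_source = 1227 / 1305 = 0.9404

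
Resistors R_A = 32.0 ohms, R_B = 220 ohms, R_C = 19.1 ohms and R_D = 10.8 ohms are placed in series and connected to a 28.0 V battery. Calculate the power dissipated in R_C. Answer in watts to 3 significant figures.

0.188 W

Series elements share the same current, so find I first, then use P = I²R.
R_total = 32.0 + 220 + 19.1 + 10.8 = 281.9 Ω
I = V / R_total = 28.0 / 281.9 = 0.09933 A
P_R_C = I² × R_C = (0.09933)² × 19.1 = 0.1884 W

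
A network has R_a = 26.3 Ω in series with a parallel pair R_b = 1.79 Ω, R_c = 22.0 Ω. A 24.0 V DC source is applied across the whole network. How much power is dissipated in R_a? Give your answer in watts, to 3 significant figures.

Replace R_b and R_c with their parallel equivalent so the circuit becomes R_a in series with R_p.
R_p = (1.79×22.0)/(1.79+22.0) = 1.655 Ω
R_total = 26.3 + 1.655 = 27.96 Ω
I = V / R_total = 24.0 / 27.96 = 0.8585 A
R_a is in the main series path, so its power is I²R_a.
P_R_a = (0.8585)² × 26.3 = 19.38 W

19.4 W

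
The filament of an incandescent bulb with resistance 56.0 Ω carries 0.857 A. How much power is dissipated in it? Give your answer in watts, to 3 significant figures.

41.1 W

Knowing I and R, the power is just I²R — no need to find V first.
P = (0.8570 A)² × 56.0 Ω = 41.13 W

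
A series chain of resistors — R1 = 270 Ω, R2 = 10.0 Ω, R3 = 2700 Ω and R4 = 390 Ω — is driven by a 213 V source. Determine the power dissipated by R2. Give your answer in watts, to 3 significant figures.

The current is common to all series resistors; compute it, then apply P = I²R for the target.
R_total = 270 + 10.0 + 2700 + 390 = 3370 Ω
I = V / R_total = 213 / 3370 = 0.06320 A
P_R2 = I² × R2 = (0.06320)² × 10.0 = 0.03995 W

0.0399 W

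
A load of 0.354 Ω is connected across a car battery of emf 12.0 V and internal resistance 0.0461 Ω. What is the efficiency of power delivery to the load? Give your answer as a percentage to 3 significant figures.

η = P_load/(P_load+P_int) = I²R/(I²R+I²r) = R/(R+r) — the I² cancels for series elements.
η = R / (R + r) = 0.354 / (0.354 + 0.0461) = 0.8848

88.5 %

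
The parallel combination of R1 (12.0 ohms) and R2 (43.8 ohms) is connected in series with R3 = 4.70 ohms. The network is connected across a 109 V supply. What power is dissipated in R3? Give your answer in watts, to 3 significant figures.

Reduce the parallel combination to a single R_p; the circuit then becomes R_p in series with the remaining resistor.
R_p = (12.0×43.8)/(12.0+43.8) = 9.419 Ω
R_total = R_p + 4.70 = 9.419 + 4.70 = 14.12 Ω
I = V / R_total = 109 / 14.12 = 7.720 A
All the supply current flows through R3; use P = I²R3.
P_R3 = (7.720)² × 4.70 = 280.1 W

280 W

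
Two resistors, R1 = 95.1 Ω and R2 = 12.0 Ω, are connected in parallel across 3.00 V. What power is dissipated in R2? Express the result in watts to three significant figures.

Every branch has 3.00 V across it, so for R2 the power is simply V²/R.
P_R2 = V² / R2 = (3.00)² / 12.0 Ω = 0.7500 W

0.750 W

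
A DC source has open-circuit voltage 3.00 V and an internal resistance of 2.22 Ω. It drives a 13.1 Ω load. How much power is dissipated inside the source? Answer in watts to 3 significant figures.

r is in series with the load, so it carries the full circuit current — the loss in it is I²r.
I = ε / (r + R) = 3.00 / (2.22 + 13.1) = 0.1958 A
P_int = I² r = (0.1958)² × 2.22 = 0.08513 W

0.0851 W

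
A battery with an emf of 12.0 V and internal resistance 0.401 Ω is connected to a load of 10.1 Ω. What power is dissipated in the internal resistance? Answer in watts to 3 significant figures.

0.524 W

The internal resistance carries the same current as the load; P_int = I²r.
I = ε / (r + R) = 12.0 / (0.401 + 10.1) = 1.143 A
P_int = I² r = (1.143)² × 0.401 = 0.5237 W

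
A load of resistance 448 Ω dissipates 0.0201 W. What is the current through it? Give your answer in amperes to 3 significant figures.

0.00670 A

The two known quantities fix the third via I = √(P / R).
I = √(0.0201 / 448) = 0.006698 A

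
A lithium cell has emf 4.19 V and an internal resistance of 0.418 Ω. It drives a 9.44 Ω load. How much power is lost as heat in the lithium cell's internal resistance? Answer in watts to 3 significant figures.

r is in series with the load, so it carries the full circuit current — the loss in it is I²r.
I = ε / (r + R) = 4.19 / (0.418 + 9.44) = 0.4250 A
P_int = I² r = (0.4250)² × 0.418 = 0.07551 W

0.0755 W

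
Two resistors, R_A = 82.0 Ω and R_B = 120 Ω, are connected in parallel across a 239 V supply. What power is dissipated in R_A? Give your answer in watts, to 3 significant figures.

697 W

Parallel branches share the same voltage; P = V²/R gives the branch power in one step.
P_R_A = V² / R_A = (239)² / 82.0 Ω = 696.6 W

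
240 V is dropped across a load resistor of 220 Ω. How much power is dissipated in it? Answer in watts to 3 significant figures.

262 W

V and R are stated; P = V²/R avoids computing the current.
P = (240 V)² / 220 Ω = 261.8 W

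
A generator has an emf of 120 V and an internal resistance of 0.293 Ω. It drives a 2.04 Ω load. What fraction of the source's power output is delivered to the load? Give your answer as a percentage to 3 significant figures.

87.4 %

The source delivers εI, of which I²R reaches the load and I²r is lost; since I is common, η = R/(R+r).
η = R / (R + r) = 2.04 / (2.04 + 0.293) = 0.8744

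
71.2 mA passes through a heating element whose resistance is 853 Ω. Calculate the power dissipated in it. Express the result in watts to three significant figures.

The current through and the resistance of the element are both given; use P = I²R.
P = (0.07120 A)² × 853 Ω = 4.324 W

4.32 W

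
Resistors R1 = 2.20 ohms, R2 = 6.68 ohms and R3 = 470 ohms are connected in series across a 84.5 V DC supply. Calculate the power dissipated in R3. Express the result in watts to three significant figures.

14.6 W

Since the resistors are in series they all carry the loop current I = V/R_total; the power in any one is I²R.
R_total = 2.20 + 6.68 + 470 = 478.9 Ω
I = V / R_total = 84.5 / 478.9 = 0.1765 A
P_R3 = I² × R3 = (0.1765)² × 470 = 14.63 W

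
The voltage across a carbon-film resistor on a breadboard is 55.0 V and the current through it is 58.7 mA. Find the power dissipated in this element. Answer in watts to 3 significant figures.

3.23 W

With V and I both given, power follows immediately from P = V I.
P = 55.0 V × 0.05870 A = 3.228 W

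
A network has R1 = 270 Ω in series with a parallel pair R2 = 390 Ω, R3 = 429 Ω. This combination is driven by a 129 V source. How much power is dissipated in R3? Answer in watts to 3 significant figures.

7.20 W

Collapse R2‖R3 to a single equivalent, reducing the network to two series elements.
R_p = (390×429)/(390+429) = 204.3 Ω
R_total = 270 + 204.3 = 474.3 Ω
I = V / R_total = 129 / 474.3 = 0.2720 A
Voltage across the parallel pair: V_p = I × R_p = 0.2720 × 204.3 = 55.56 V
R3 is across V_p, so use P = V²/R for that branch.
P_R3 = (55.56)² / 429 = 7.196 W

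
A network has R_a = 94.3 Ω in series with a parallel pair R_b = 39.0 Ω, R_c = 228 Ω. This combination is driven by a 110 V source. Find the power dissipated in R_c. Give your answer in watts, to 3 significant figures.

Reduce the parallel pair to R_p first; the network is then a simple series string.
R_p = (39.0×228)/(39.0+228) = 33.30 Ω
R_total = 94.3 + 33.30 = 127.6 Ω
I = V / R_total = 110 / 127.6 = 0.8620 A
Voltage across the parallel pair: V_p = I × R_p = 0.8620 × 33.30 = 28.71 V
R_c is across V_p, so use P = V²/R for that branch.
P_R_c = (28.71)² / 228 = 3.615 W

3.61 W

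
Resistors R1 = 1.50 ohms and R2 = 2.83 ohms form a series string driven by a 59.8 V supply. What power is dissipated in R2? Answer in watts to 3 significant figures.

540 W

Since the resistors are in series they all carry the loop current I = V/R_total; the power in any one is I²R.
R_total = 1.50 + 2.83 = 4.330 Ω
I = V / R_total = 59.8 / 4.330 = 13.81 A
P_R2 = I² × R2 = (13.81)² × 2.83 = 539.8 W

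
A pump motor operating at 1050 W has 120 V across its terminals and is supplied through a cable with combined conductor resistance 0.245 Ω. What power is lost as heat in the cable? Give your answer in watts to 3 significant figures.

18.8 W

The cable and load are in series, so the same current flows in both; the loss is I²R_line.
I = P / V = 1050 / 120 = 8.750 A through the cable.
P_line = I² R_line = (8.750)² × 0.245 = 18.76 W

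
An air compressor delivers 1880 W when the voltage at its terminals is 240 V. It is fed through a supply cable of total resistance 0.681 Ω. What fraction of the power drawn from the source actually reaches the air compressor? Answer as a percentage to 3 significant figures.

97.8 %

I = P / V = 1880 / 240 = 7.833 A through the supply cable.
P_line = I² R_line = (7.833)² × 0.681 = 41.79 W
P_source = P_load + P_line = 1880 + 41.79 = 1922 W
η = P_load / P_source = 1880 / 1922 = 0.9783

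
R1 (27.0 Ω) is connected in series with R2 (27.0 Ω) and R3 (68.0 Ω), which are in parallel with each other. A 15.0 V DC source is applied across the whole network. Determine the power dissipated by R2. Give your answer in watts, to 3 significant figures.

1.45 W

Reduce the parallel pair to R_p first; the network is then a simple series string.
R_p = (27.0×68.0)/(27.0+68.0) = 19.33 Ω
R_total = 27.0 + 19.33 = 46.33 Ω
I = V / R_total = 15.0 / 46.33 = 0.3238 A
Voltage across the parallel pair: V_p = I × R_p = 0.3238 × 19.33 = 6.258 V
With V_p across R2, its power is V_p²/R2.
P_R2 = (6.258)² / 27.0 = 1.450 W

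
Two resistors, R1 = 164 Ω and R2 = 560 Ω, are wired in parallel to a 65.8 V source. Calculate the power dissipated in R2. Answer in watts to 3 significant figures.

7.73 W

R2 sits directly across the source, so P = V²/R with V = 65.8 V.
P_R2 = V² / R2 = (65.8)² / 560 Ω = 7.731 W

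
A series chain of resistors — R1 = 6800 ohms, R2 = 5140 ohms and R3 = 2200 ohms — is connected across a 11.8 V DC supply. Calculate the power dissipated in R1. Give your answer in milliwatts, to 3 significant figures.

4.74 mW

Every series element carries the same I. Get I from the total resistance, then P = I² × R1.
R_total = 6800 + 5140 + 2200 = 14140 Ω
I = V / R_total = 11.8 / 14140 = 0.0008345 A
P_R1 = I² × R1 = (0.0008345)² × 6800 = 0.004736 W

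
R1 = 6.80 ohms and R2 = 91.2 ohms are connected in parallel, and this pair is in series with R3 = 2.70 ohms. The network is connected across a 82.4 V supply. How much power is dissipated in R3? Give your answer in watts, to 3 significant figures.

225 W

First find R_p for the parallel pair, then treat R_p + R3 as a series loop.
R_p = (6.80×91.2)/(6.80+91.2) = 6.328 Ω
R_total = R_p + 2.70 = 6.328 + 2.70 = 9.028 Ω
I = V / R_total = 82.4 / 9.028 = 9.127 A
All the supply current flows through R3; use P = I²R3.
P_R3 = (9.127)² × 2.70 = 224.9 W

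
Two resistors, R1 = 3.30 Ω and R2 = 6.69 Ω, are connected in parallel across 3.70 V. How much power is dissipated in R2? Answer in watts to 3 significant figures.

2.05 W

Each parallel branch sees the full supply voltage, so P = V²/R applies directly to the target branch.
P_R2 = V² / R2 = (3.70)² / 6.69 Ω = 2.046 W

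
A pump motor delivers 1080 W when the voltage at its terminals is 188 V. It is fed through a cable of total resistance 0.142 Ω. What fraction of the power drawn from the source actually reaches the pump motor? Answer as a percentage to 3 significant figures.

I = P / V = 1080 / 188 = 5.745 A through the cable.
P_line = I² R_line = (5.745)² × 0.142 = 4.686 W
P_source = P_load + P_line = 1080 + 4.686 = 1085 W
η = P_load / P_source = 1080 / 1085 = 0.9957

99.6 %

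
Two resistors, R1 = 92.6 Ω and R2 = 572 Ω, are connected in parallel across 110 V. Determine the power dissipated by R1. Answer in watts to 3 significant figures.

131 W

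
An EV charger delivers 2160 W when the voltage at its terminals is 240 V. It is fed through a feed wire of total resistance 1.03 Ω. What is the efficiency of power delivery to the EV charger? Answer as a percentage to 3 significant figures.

96.3 %

I = P / V = 2160 / 240 = 9.000 A through the feed wire.
P_line = I² R_line = (9.000)² × 1.03 = 83.43 W
P_source = P_load + P_line = 2160 + 83.43 = 2243 W
η = P_load / P_source = 2160 / 2243 = 0.9628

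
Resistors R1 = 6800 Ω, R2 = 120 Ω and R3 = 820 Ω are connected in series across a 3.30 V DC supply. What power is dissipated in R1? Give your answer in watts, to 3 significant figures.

Series elements share the same current, so find I first, then use P = I²R.
R_total = 6800 + 120 + 820 = 7740 Ω
I = V / R_total = 3.30 / 7740 = 0.0004264 A
P_R1 = I² × R1 = (0.0004264)² × 6800 = 0.001236 W

0.00124 W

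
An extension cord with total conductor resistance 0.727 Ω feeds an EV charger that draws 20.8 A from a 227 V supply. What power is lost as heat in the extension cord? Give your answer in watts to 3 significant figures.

315 W

The extension cord is a series resistance carrying the load current; its dissipation is I²R_line.
The extension cord carries the full 20.8 A.
P_line = I² R_line = (20.80)² × 0.727 = 314.5 W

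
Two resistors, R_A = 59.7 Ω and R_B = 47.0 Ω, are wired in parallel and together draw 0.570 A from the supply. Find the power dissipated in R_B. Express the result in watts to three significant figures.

We need the common branch voltage; get it from I_total × R_eq, then P = V²/R for the branch.
1/R_eq = 1/59.7 + 1/47.0 ⇒ R_eq = 26.30 Ω
V = I_total × R_eq = 0.5700 × 26.30 = 14.99 V
P_R_B = V² / R_B = (14.99)² / 47.0 = 4.780 W

4.78 W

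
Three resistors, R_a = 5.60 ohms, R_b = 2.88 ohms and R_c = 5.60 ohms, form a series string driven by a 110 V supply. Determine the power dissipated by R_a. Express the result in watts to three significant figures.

342 W

The current is common to all series resistors; compute it, then apply P = I²R for the target.
R_total = 5.60 + 2.88 + 5.60 = 14.08 Ω
I = V / R_total = 110 / 14.08 = 7.813 A
P_R_a = I² × R_a = (7.813)² × 5.60 = 341.8 W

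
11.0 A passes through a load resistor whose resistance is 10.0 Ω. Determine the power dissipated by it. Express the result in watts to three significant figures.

1210 W

With I and R stated, P = I²R applies in one step.
P = (11.00 A)² × 10.0 Ω = 1210 W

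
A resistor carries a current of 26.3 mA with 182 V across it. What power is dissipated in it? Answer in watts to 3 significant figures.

4.79 W

Both the voltage across and the current through the element are known, so P = V I applies directly.
P = 182 V × 0.02630 A = 4.787 W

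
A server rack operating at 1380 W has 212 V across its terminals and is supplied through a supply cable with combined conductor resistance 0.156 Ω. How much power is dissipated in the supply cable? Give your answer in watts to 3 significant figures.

6.61 W

The supply cable and load are in series, so the same current flows in both; the loss is I²R_line.
I = P / V = 1380 / 212 = 6.509 A through the supply cable.
P_line = I² R_line = (6.509)² × 0.156 = 6.610 W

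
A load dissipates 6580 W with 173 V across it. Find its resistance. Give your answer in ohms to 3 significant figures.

4.55 Ω

From P = V I = I²R = V²/R, with the two given quantities we get R = V² / P.
R = (173)² / 6580 = 4.548 Ω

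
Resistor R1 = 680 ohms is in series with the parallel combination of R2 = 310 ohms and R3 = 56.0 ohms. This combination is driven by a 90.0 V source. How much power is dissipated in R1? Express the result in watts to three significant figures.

Collapse R2‖R3 to a single equivalent, reducing the network to two series elements.
R_p = (310×56.0)/(310+56.0) = 47.43 Ω
R_total = 680 + 47.43 = 727.4 Ω
I = V / R_total = 90.0 / 727.4 = 0.1237 A
All the current flows through R1; use P = I²R.
P_R1 = (0.1237)² × 680 = 10.41 W

10.4 W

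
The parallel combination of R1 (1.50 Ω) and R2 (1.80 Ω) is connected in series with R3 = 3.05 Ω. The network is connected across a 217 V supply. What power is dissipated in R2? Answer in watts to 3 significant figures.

1170 W

First find R_p for the parallel pair, then treat R_p + R3 as a series loop.
R_p = (1.50×1.80)/(1.50+1.80) = 0.8182 Ω
R_total = R_p + 3.05 = 0.8182 + 3.05 = 3.868 Ω
I = V / R_total = 217 / 3.868 = 56.10 A
Voltage across the parallel pair: V_p = I × R_p = 56.10 × 0.8182 = 45.90 V
R2 sits across V_p; its power is V_p²/R.
P_R2 = (45.90)² / 1.80 = 1170 W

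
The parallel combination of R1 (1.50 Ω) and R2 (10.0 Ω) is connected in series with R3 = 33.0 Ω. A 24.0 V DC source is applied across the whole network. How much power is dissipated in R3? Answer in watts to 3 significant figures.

Reduce the parallel combination to a single R_p; the circuit then becomes R_p in series with the remaining resistor.
R_p = (1.50×10.0)/(1.50+10.0) = 1.304 Ω
R_total = R_p + 33.0 = 1.304 + 33.0 = 34.30 Ω
I = V / R_total = 24.0 / 34.30 = 0.6996 A
R3 carries the full series current, so P = I²R.
P_R3 = (0.6996)² × 33.0 = 16.15 W

16.2 W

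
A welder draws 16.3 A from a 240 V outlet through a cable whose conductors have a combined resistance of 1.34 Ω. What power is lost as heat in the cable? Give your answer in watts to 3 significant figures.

The cable and load are in series, so the same current flows in both; the loss is I²R_line.
The cable carries the full 16.3 A.
P_line = I² R_line = (16.30)² × 1.34 = 356.0 W

356 W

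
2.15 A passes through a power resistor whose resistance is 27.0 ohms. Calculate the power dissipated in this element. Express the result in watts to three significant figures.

Current and resistance are given, so P = I²R is the direct form.
P = (2.150 A)² × 27.0 Ω = 124.8 W

125 W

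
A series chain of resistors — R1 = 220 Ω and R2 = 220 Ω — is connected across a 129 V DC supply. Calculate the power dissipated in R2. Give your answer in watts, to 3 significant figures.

The current is common to all series resistors; compute it, then apply P = I²R for the target.
R_total = 220 + 220 = 440.0 Ω
I = V / R_total = 129 / 440.0 = 0.2932 A
P_R2 = I² × R2 = (0.2932)² × 220 = 18.91 W

18.9 W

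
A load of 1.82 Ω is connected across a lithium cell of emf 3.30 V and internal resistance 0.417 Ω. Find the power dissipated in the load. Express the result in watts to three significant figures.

3.96 W

Find the circuit current first, then P = I²R for the load (series elements share I).
I = ε / (r + R) = 3.30 / (0.417 + 1.82) = 1.475 A
P_load = I² R = (1.475)² × 1.82 = 3.961 W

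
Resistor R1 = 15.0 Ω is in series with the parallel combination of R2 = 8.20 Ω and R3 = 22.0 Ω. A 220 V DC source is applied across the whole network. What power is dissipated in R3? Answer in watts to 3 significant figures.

Reduce the parallel pair to R_p first; the network is then a simple series string.
R_p = (8.20×22.0)/(8.20+22.0) = 5.974 Ω
R_total = 15.0 + 5.974 = 20.97 Ω
I = V / R_total = 220 / 20.97 = 10.49 A
Voltage across the parallel pair: V_p = I × R_p = 10.49 × 5.974 = 62.66 V
R3 is across V_p, so use P = V²/R for that branch.
P_R3 = (62.66)² / 22.0 = 178.5 W

178 W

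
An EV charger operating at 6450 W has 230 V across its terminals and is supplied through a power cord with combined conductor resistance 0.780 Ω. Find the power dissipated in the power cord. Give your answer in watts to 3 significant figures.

613 W

The power cord is a series resistance carrying the load current; its dissipation is I²R_line.
I = P / V = 6450 / 230 = 28.04 A through the power cord.
P_line = I² R_line = (28.04)² × 0.780 = 613.4 W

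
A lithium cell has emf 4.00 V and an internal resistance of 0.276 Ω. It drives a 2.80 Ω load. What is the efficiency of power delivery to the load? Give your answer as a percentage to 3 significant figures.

91.0 %

η = P_load/(P_load+P_int) = I²R/(I²R+I²r) = R/(R+r) — the I² cancels for series elements.
η = R / (R + r) = 2.80 / (2.80 + 0.276) = 0.9103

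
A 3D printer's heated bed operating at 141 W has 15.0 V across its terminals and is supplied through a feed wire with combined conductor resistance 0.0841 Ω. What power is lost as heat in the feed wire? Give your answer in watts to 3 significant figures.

7.43 W

Line loss is just I²R for the cable — we know both I and R_line directly.
I = P / V = 141 / 15.0 = 9.400 A through the feed wire.
P_line = I² R_line = (9.400)² × 0.0841 = 7.431 W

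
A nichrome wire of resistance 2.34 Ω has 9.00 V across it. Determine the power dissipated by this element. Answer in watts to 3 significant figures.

Voltage and resistance are given, so P = V²/R is the one-step route.
P = (9.00 V)² / 2.34 Ω = 34.62 W

34.6 W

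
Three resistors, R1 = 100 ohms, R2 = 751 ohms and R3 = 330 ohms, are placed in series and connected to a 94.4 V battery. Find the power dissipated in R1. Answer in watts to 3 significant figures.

Since the resistors are in series they all carry the loop current I = V/R_total; the power in any one is I²R.
R_total = 100 + 751 + 330 = 1181 Ω
I = V / R_total = 94.4 / 1181 = 0.07993 A
P_R1 = I² × R1 = (0.07993)² × 100 = 0.6389 W

0.639 W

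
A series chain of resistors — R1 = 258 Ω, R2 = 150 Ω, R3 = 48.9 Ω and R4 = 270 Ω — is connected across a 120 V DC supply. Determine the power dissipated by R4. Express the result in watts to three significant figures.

Every series element carries the same I. Get I from the total resistance, then P = I² × R4.
R_total = 258 + 150 + 48.9 + 270 = 726.9 Ω
I = V / R_total = 120 / 726.9 = 0.1651 A
P_R4 = I² × R4 = (0.1651)² × 270 = 7.358 W

7.36 W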